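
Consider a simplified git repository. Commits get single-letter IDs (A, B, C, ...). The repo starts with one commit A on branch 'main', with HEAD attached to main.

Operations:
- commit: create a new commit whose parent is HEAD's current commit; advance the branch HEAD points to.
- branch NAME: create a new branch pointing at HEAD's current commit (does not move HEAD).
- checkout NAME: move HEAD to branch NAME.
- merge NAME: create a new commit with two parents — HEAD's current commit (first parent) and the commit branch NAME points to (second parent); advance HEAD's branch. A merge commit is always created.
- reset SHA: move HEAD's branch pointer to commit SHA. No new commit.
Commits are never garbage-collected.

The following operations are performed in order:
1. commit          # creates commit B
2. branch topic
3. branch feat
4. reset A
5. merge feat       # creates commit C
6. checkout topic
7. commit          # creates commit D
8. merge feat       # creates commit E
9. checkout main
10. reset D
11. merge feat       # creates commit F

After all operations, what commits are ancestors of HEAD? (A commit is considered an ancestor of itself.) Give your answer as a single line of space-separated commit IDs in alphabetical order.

Answer: A B D F

Derivation:
After op 1 (commit): HEAD=main@B [main=B]
After op 2 (branch): HEAD=main@B [main=B topic=B]
After op 3 (branch): HEAD=main@B [feat=B main=B topic=B]
After op 4 (reset): HEAD=main@A [feat=B main=A topic=B]
After op 5 (merge): HEAD=main@C [feat=B main=C topic=B]
After op 6 (checkout): HEAD=topic@B [feat=B main=C topic=B]
After op 7 (commit): HEAD=topic@D [feat=B main=C topic=D]
After op 8 (merge): HEAD=topic@E [feat=B main=C topic=E]
After op 9 (checkout): HEAD=main@C [feat=B main=C topic=E]
After op 10 (reset): HEAD=main@D [feat=B main=D topic=E]
After op 11 (merge): HEAD=main@F [feat=B main=F topic=E]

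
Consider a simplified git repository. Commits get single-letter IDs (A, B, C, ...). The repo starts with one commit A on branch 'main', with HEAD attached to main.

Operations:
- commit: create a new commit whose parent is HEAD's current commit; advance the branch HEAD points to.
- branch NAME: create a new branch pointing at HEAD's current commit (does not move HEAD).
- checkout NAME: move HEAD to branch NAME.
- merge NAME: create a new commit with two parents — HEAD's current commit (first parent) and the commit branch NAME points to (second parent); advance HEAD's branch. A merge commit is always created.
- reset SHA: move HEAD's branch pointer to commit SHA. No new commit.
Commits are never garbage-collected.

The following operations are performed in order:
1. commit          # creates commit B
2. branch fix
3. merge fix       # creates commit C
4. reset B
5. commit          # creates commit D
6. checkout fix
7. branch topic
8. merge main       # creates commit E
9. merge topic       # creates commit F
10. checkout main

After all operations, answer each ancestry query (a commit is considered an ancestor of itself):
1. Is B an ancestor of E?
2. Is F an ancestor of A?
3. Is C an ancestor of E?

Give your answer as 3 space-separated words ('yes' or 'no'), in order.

Answer: yes no no

Derivation:
After op 1 (commit): HEAD=main@B [main=B]
After op 2 (branch): HEAD=main@B [fix=B main=B]
After op 3 (merge): HEAD=main@C [fix=B main=C]
After op 4 (reset): HEAD=main@B [fix=B main=B]
After op 5 (commit): HEAD=main@D [fix=B main=D]
After op 6 (checkout): HEAD=fix@B [fix=B main=D]
After op 7 (branch): HEAD=fix@B [fix=B main=D topic=B]
After op 8 (merge): HEAD=fix@E [fix=E main=D topic=B]
After op 9 (merge): HEAD=fix@F [fix=F main=D topic=B]
After op 10 (checkout): HEAD=main@D [fix=F main=D topic=B]
ancestors(E) = {A,B,D,E}; B in? yes
ancestors(A) = {A}; F in? no
ancestors(E) = {A,B,D,E}; C in? no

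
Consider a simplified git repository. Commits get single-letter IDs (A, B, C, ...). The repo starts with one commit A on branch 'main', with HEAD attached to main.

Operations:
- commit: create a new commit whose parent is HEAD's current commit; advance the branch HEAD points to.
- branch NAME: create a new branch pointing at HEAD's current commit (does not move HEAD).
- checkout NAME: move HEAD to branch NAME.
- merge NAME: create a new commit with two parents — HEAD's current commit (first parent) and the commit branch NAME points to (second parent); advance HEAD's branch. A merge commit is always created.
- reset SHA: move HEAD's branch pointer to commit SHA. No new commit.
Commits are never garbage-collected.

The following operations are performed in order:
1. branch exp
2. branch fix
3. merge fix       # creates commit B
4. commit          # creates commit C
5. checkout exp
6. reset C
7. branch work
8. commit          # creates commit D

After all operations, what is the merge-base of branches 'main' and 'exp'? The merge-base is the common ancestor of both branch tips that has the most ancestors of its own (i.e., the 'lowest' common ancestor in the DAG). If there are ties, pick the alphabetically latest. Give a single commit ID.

Answer: C

Derivation:
After op 1 (branch): HEAD=main@A [exp=A main=A]
After op 2 (branch): HEAD=main@A [exp=A fix=A main=A]
After op 3 (merge): HEAD=main@B [exp=A fix=A main=B]
After op 4 (commit): HEAD=main@C [exp=A fix=A main=C]
After op 5 (checkout): HEAD=exp@A [exp=A fix=A main=C]
After op 6 (reset): HEAD=exp@C [exp=C fix=A main=C]
After op 7 (branch): HEAD=exp@C [exp=C fix=A main=C work=C]
After op 8 (commit): HEAD=exp@D [exp=D fix=A main=C work=C]
ancestors(main=C): ['A', 'B', 'C']
ancestors(exp=D): ['A', 'B', 'C', 'D']
common: ['A', 'B', 'C']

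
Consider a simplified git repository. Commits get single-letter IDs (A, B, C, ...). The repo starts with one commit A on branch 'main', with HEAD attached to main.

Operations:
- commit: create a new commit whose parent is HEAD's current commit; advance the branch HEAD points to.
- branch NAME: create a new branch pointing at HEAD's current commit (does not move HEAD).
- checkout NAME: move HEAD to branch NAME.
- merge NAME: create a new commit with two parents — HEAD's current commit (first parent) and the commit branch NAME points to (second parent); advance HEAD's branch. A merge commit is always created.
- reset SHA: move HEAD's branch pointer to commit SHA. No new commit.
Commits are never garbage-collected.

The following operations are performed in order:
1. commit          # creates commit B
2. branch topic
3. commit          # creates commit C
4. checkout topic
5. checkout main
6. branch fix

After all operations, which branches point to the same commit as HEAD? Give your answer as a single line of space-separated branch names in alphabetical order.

Answer: fix main

Derivation:
After op 1 (commit): HEAD=main@B [main=B]
After op 2 (branch): HEAD=main@B [main=B topic=B]
After op 3 (commit): HEAD=main@C [main=C topic=B]
After op 4 (checkout): HEAD=topic@B [main=C topic=B]
After op 5 (checkout): HEAD=main@C [main=C topic=B]
After op 6 (branch): HEAD=main@C [fix=C main=C topic=B]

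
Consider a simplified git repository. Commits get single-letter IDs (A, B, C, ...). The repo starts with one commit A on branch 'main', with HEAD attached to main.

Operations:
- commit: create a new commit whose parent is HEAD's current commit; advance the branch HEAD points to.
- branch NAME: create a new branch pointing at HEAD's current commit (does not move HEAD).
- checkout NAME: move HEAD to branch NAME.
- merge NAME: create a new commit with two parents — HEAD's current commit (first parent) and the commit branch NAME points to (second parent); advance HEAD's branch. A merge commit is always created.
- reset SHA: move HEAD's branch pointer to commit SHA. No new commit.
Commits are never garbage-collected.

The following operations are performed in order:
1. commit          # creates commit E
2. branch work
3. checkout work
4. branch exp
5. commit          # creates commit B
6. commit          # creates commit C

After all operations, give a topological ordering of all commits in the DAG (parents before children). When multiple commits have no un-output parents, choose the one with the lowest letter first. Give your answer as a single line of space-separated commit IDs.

Answer: A E B C

Derivation:
After op 1 (commit): HEAD=main@E [main=E]
After op 2 (branch): HEAD=main@E [main=E work=E]
After op 3 (checkout): HEAD=work@E [main=E work=E]
After op 4 (branch): HEAD=work@E [exp=E main=E work=E]
After op 5 (commit): HEAD=work@B [exp=E main=E work=B]
After op 6 (commit): HEAD=work@C [exp=E main=E work=C]
commit A: parents=[]
commit B: parents=['E']
commit C: parents=['B']
commit E: parents=['A']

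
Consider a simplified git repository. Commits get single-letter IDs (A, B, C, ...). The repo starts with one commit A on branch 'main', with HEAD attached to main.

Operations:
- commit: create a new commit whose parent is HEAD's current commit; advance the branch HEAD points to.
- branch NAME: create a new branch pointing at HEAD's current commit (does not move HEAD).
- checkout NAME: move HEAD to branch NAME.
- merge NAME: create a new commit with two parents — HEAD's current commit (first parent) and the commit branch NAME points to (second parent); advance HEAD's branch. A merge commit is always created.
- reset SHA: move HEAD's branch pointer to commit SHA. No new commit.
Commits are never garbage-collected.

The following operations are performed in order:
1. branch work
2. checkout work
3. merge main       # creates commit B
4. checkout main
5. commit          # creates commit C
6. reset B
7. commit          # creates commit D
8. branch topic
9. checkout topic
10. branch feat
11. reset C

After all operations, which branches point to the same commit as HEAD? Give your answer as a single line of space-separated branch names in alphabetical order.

After op 1 (branch): HEAD=main@A [main=A work=A]
After op 2 (checkout): HEAD=work@A [main=A work=A]
After op 3 (merge): HEAD=work@B [main=A work=B]
After op 4 (checkout): HEAD=main@A [main=A work=B]
After op 5 (commit): HEAD=main@C [main=C work=B]
After op 6 (reset): HEAD=main@B [main=B work=B]
After op 7 (commit): HEAD=main@D [main=D work=B]
After op 8 (branch): HEAD=main@D [main=D topic=D work=B]
After op 9 (checkout): HEAD=topic@D [main=D topic=D work=B]
After op 10 (branch): HEAD=topic@D [feat=D main=D topic=D work=B]
After op 11 (reset): HEAD=topic@C [feat=D main=D topic=C work=B]

Answer: topic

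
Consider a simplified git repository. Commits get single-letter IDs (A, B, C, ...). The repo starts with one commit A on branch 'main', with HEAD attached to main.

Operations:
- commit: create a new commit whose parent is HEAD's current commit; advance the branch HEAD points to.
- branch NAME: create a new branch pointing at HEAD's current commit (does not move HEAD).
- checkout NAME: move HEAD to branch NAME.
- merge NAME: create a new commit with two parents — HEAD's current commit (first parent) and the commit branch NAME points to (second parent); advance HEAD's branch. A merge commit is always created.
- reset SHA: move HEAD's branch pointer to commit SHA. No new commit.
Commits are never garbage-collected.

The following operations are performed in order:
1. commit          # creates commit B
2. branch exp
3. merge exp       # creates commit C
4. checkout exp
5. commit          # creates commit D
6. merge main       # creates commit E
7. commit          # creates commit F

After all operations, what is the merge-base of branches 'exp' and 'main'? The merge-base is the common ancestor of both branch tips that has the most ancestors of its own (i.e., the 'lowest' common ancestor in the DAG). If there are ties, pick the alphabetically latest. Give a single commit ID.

Answer: C

Derivation:
After op 1 (commit): HEAD=main@B [main=B]
After op 2 (branch): HEAD=main@B [exp=B main=B]
After op 3 (merge): HEAD=main@C [exp=B main=C]
After op 4 (checkout): HEAD=exp@B [exp=B main=C]
After op 5 (commit): HEAD=exp@D [exp=D main=C]
After op 6 (merge): HEAD=exp@E [exp=E main=C]
After op 7 (commit): HEAD=exp@F [exp=F main=C]
ancestors(exp=F): ['A', 'B', 'C', 'D', 'E', 'F']
ancestors(main=C): ['A', 'B', 'C']
common: ['A', 'B', 'C']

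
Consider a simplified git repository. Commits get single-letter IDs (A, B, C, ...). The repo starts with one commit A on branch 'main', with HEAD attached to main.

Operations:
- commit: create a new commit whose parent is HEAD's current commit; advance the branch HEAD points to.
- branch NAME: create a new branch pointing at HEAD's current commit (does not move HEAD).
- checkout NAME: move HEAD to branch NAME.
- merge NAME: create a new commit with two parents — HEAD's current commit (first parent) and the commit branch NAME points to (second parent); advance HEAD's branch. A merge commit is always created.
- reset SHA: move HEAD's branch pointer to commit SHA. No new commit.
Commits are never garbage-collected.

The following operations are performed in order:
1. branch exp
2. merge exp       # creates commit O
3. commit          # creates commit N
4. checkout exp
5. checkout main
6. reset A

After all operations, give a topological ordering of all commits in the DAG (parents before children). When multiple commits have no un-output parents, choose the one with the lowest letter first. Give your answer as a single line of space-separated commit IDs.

After op 1 (branch): HEAD=main@A [exp=A main=A]
After op 2 (merge): HEAD=main@O [exp=A main=O]
After op 3 (commit): HEAD=main@N [exp=A main=N]
After op 4 (checkout): HEAD=exp@A [exp=A main=N]
After op 5 (checkout): HEAD=main@N [exp=A main=N]
After op 6 (reset): HEAD=main@A [exp=A main=A]
commit A: parents=[]
commit N: parents=['O']
commit O: parents=['A', 'A']

Answer: A O N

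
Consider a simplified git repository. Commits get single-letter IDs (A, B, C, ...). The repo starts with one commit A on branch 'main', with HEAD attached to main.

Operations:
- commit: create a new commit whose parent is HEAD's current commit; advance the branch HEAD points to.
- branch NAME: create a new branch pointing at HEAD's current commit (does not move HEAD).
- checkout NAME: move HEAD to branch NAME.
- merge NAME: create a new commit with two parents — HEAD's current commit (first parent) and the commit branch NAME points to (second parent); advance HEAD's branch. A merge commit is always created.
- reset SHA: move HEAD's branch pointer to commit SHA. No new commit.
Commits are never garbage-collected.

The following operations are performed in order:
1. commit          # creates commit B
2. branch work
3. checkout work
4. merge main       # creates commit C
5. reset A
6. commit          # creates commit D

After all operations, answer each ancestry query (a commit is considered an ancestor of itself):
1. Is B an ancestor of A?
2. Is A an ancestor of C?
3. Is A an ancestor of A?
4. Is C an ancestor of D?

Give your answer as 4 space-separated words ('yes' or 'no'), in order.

After op 1 (commit): HEAD=main@B [main=B]
After op 2 (branch): HEAD=main@B [main=B work=B]
After op 3 (checkout): HEAD=work@B [main=B work=B]
After op 4 (merge): HEAD=work@C [main=B work=C]
After op 5 (reset): HEAD=work@A [main=B work=A]
After op 6 (commit): HEAD=work@D [main=B work=D]
ancestors(A) = {A}; B in? no
ancestors(C) = {A,B,C}; A in? yes
ancestors(A) = {A}; A in? yes
ancestors(D) = {A,D}; C in? no

Answer: no yes yes no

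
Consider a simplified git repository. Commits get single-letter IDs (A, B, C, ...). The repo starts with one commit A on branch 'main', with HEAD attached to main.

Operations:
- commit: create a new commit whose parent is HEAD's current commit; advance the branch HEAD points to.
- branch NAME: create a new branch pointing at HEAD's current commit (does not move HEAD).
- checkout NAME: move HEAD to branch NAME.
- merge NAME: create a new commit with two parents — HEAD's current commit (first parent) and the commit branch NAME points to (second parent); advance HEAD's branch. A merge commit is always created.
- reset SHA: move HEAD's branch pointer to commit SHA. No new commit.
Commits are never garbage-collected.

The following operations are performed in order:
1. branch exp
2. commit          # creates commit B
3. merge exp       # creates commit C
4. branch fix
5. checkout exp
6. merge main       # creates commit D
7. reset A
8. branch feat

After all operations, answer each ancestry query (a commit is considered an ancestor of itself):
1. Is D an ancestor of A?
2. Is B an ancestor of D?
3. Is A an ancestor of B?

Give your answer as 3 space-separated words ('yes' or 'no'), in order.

After op 1 (branch): HEAD=main@A [exp=A main=A]
After op 2 (commit): HEAD=main@B [exp=A main=B]
After op 3 (merge): HEAD=main@C [exp=A main=C]
After op 4 (branch): HEAD=main@C [exp=A fix=C main=C]
After op 5 (checkout): HEAD=exp@A [exp=A fix=C main=C]
After op 6 (merge): HEAD=exp@D [exp=D fix=C main=C]
After op 7 (reset): HEAD=exp@A [exp=A fix=C main=C]
After op 8 (branch): HEAD=exp@A [exp=A feat=A fix=C main=C]
ancestors(A) = {A}; D in? no
ancestors(D) = {A,B,C,D}; B in? yes
ancestors(B) = {A,B}; A in? yes

Answer: no yes yes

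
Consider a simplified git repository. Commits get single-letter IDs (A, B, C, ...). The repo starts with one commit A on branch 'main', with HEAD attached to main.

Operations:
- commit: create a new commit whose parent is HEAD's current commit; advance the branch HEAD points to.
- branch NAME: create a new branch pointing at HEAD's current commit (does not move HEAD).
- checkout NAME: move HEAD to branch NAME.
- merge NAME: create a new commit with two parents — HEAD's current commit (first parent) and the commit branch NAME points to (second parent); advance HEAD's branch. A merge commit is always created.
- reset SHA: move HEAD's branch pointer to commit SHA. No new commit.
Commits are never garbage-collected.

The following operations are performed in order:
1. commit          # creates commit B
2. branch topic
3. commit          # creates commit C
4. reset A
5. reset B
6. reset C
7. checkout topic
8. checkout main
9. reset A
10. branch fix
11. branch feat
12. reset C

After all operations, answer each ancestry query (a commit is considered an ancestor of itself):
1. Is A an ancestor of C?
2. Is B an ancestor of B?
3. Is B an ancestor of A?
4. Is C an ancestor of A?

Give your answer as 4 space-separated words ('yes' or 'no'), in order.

Answer: yes yes no no

Derivation:
After op 1 (commit): HEAD=main@B [main=B]
After op 2 (branch): HEAD=main@B [main=B topic=B]
After op 3 (commit): HEAD=main@C [main=C topic=B]
After op 4 (reset): HEAD=main@A [main=A topic=B]
After op 5 (reset): HEAD=main@B [main=B topic=B]
After op 6 (reset): HEAD=main@C [main=C topic=B]
After op 7 (checkout): HEAD=topic@B [main=C topic=B]
After op 8 (checkout): HEAD=main@C [main=C topic=B]
After op 9 (reset): HEAD=main@A [main=A topic=B]
After op 10 (branch): HEAD=main@A [fix=A main=A topic=B]
After op 11 (branch): HEAD=main@A [feat=A fix=A main=A topic=B]
After op 12 (reset): HEAD=main@C [feat=A fix=A main=C topic=B]
ancestors(C) = {A,B,C}; A in? yes
ancestors(B) = {A,B}; B in? yes
ancestors(A) = {A}; B in? no
ancestors(A) = {A}; C in? no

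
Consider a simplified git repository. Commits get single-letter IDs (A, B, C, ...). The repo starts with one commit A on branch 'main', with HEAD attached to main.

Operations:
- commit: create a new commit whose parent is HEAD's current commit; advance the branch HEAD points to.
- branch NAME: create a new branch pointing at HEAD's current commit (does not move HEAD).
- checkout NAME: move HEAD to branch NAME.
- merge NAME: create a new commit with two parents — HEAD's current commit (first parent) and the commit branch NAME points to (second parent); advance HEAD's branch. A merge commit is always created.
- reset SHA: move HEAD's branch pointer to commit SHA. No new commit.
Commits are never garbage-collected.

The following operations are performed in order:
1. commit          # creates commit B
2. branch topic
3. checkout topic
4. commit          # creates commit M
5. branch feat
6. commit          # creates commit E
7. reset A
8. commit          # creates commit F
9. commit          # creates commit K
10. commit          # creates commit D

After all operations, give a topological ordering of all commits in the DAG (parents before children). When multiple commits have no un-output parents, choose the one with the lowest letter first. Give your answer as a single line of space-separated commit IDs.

After op 1 (commit): HEAD=main@B [main=B]
After op 2 (branch): HEAD=main@B [main=B topic=B]
After op 3 (checkout): HEAD=topic@B [main=B topic=B]
After op 4 (commit): HEAD=topic@M [main=B topic=M]
After op 5 (branch): HEAD=topic@M [feat=M main=B topic=M]
After op 6 (commit): HEAD=topic@E [feat=M main=B topic=E]
After op 7 (reset): HEAD=topic@A [feat=M main=B topic=A]
After op 8 (commit): HEAD=topic@F [feat=M main=B topic=F]
After op 9 (commit): HEAD=topic@K [feat=M main=B topic=K]
After op 10 (commit): HEAD=topic@D [feat=M main=B topic=D]
commit A: parents=[]
commit B: parents=['A']
commit D: parents=['K']
commit E: parents=['M']
commit F: parents=['A']
commit K: parents=['F']
commit M: parents=['B']

Answer: A B F K D M E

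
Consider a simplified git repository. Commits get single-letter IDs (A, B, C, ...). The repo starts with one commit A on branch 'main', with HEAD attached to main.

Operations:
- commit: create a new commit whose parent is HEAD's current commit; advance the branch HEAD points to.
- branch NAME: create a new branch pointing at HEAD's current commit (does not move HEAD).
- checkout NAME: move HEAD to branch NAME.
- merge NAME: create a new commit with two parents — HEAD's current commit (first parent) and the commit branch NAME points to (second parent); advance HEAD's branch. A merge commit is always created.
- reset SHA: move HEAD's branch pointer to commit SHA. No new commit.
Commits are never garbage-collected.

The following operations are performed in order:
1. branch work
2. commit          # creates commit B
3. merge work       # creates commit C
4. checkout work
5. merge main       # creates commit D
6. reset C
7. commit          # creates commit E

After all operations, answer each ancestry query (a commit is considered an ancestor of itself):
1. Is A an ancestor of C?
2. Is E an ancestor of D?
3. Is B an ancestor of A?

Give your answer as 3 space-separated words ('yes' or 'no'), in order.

Answer: yes no no

Derivation:
After op 1 (branch): HEAD=main@A [main=A work=A]
After op 2 (commit): HEAD=main@B [main=B work=A]
After op 3 (merge): HEAD=main@C [main=C work=A]
After op 4 (checkout): HEAD=work@A [main=C work=A]
After op 5 (merge): HEAD=work@D [main=C work=D]
After op 6 (reset): HEAD=work@C [main=C work=C]
After op 7 (commit): HEAD=work@E [main=C work=E]
ancestors(C) = {A,B,C}; A in? yes
ancestors(D) = {A,B,C,D}; E in? no
ancestors(A) = {A}; B in? no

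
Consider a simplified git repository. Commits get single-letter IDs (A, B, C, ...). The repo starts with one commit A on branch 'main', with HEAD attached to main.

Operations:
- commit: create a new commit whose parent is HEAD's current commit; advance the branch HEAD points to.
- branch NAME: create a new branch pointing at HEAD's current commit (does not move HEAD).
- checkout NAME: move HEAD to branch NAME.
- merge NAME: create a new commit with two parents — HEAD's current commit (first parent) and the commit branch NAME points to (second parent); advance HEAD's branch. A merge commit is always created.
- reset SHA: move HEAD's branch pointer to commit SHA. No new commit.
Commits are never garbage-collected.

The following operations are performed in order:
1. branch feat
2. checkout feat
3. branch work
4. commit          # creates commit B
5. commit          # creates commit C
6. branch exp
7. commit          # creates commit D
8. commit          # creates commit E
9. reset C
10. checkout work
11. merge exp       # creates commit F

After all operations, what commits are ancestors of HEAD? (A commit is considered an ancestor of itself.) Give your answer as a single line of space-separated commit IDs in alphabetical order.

Answer: A B C F

Derivation:
After op 1 (branch): HEAD=main@A [feat=A main=A]
After op 2 (checkout): HEAD=feat@A [feat=A main=A]
After op 3 (branch): HEAD=feat@A [feat=A main=A work=A]
After op 4 (commit): HEAD=feat@B [feat=B main=A work=A]
After op 5 (commit): HEAD=feat@C [feat=C main=A work=A]
After op 6 (branch): HEAD=feat@C [exp=C feat=C main=A work=A]
After op 7 (commit): HEAD=feat@D [exp=C feat=D main=A work=A]
After op 8 (commit): HEAD=feat@E [exp=C feat=E main=A work=A]
After op 9 (reset): HEAD=feat@C [exp=C feat=C main=A work=A]
After op 10 (checkout): HEAD=work@A [exp=C feat=C main=A work=A]
After op 11 (merge): HEAD=work@F [exp=C feat=C main=A work=F]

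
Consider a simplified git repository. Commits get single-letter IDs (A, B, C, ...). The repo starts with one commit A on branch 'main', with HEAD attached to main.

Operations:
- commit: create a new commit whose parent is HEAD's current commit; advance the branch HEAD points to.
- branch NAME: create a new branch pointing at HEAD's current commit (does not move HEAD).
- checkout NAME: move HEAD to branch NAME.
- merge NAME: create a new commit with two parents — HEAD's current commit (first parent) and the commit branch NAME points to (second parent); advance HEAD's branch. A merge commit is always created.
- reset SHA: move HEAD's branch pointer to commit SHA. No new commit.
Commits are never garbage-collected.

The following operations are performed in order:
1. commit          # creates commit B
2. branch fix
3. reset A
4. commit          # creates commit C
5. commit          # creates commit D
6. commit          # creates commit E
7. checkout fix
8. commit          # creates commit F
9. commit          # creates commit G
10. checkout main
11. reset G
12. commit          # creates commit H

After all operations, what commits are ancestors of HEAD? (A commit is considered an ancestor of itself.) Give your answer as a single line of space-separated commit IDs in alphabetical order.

Answer: A B F G H

Derivation:
After op 1 (commit): HEAD=main@B [main=B]
After op 2 (branch): HEAD=main@B [fix=B main=B]
After op 3 (reset): HEAD=main@A [fix=B main=A]
After op 4 (commit): HEAD=main@C [fix=B main=C]
After op 5 (commit): HEAD=main@D [fix=B main=D]
After op 6 (commit): HEAD=main@E [fix=B main=E]
After op 7 (checkout): HEAD=fix@B [fix=B main=E]
After op 8 (commit): HEAD=fix@F [fix=F main=E]
After op 9 (commit): HEAD=fix@G [fix=G main=E]
After op 10 (checkout): HEAD=main@E [fix=G main=E]
After op 11 (reset): HEAD=main@G [fix=G main=G]
After op 12 (commit): HEAD=main@H [fix=G main=H]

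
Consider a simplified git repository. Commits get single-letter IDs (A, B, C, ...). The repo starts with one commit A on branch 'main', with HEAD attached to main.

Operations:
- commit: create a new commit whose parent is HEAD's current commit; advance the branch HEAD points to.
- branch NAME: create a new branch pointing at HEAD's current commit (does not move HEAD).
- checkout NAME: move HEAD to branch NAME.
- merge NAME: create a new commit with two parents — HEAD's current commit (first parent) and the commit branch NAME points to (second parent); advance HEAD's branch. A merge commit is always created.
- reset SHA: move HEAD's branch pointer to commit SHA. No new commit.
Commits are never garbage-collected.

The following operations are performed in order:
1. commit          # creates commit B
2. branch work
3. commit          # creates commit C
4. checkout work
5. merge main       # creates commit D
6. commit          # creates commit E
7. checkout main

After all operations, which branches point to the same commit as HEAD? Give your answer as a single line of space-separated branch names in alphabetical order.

After op 1 (commit): HEAD=main@B [main=B]
After op 2 (branch): HEAD=main@B [main=B work=B]
After op 3 (commit): HEAD=main@C [main=C work=B]
After op 4 (checkout): HEAD=work@B [main=C work=B]
After op 5 (merge): HEAD=work@D [main=C work=D]
After op 6 (commit): HEAD=work@E [main=C work=E]
After op 7 (checkout): HEAD=main@C [main=C work=E]

Answer: main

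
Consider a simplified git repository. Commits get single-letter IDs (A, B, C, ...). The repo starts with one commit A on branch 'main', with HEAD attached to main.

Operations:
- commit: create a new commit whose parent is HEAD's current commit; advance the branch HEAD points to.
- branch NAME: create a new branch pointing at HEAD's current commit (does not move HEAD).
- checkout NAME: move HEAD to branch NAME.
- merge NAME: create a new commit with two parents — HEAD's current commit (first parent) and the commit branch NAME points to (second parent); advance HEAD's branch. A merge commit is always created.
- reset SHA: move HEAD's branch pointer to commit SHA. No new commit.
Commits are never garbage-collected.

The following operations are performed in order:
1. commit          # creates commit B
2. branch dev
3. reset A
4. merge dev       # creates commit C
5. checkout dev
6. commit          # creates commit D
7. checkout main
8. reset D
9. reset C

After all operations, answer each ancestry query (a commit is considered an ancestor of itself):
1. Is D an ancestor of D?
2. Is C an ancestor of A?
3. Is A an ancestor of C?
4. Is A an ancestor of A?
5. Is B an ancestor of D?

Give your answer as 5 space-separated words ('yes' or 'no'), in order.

After op 1 (commit): HEAD=main@B [main=B]
After op 2 (branch): HEAD=main@B [dev=B main=B]
After op 3 (reset): HEAD=main@A [dev=B main=A]
After op 4 (merge): HEAD=main@C [dev=B main=C]
After op 5 (checkout): HEAD=dev@B [dev=B main=C]
After op 6 (commit): HEAD=dev@D [dev=D main=C]
After op 7 (checkout): HEAD=main@C [dev=D main=C]
After op 8 (reset): HEAD=main@D [dev=D main=D]
After op 9 (reset): HEAD=main@C [dev=D main=C]
ancestors(D) = {A,B,D}; D in? yes
ancestors(A) = {A}; C in? no
ancestors(C) = {A,B,C}; A in? yes
ancestors(A) = {A}; A in? yes
ancestors(D) = {A,B,D}; B in? yes

Answer: yes no yes yes yes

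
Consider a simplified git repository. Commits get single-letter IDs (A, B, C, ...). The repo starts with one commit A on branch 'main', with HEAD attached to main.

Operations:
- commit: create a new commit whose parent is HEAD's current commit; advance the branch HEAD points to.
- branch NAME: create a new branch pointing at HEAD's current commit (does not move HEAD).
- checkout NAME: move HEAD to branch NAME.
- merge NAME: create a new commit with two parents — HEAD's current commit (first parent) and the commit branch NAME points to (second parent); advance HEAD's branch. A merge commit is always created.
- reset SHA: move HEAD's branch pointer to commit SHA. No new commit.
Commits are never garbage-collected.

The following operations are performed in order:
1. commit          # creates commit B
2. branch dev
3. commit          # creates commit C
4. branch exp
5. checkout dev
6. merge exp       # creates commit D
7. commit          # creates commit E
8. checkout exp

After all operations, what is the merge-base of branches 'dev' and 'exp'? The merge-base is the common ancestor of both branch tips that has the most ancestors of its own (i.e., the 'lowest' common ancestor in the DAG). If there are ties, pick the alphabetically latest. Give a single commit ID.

After op 1 (commit): HEAD=main@B [main=B]
After op 2 (branch): HEAD=main@B [dev=B main=B]
After op 3 (commit): HEAD=main@C [dev=B main=C]
After op 4 (branch): HEAD=main@C [dev=B exp=C main=C]
After op 5 (checkout): HEAD=dev@B [dev=B exp=C main=C]
After op 6 (merge): HEAD=dev@D [dev=D exp=C main=C]
After op 7 (commit): HEAD=dev@E [dev=E exp=C main=C]
After op 8 (checkout): HEAD=exp@C [dev=E exp=C main=C]
ancestors(dev=E): ['A', 'B', 'C', 'D', 'E']
ancestors(exp=C): ['A', 'B', 'C']
common: ['A', 'B', 'C']

Answer: C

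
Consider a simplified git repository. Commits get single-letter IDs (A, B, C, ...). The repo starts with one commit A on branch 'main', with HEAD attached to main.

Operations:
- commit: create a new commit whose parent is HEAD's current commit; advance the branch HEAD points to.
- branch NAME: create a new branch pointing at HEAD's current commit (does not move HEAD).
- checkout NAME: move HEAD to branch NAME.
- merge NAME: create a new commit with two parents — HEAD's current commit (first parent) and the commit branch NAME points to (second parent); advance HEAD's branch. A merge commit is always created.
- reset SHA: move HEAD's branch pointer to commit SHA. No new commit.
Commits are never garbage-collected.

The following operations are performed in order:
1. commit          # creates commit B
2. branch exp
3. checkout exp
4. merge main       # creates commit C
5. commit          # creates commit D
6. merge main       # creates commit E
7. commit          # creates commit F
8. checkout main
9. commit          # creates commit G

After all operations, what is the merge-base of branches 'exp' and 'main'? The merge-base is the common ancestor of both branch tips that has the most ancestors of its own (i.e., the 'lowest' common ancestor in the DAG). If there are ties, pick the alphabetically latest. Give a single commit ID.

Answer: B

Derivation:
After op 1 (commit): HEAD=main@B [main=B]
After op 2 (branch): HEAD=main@B [exp=B main=B]
After op 3 (checkout): HEAD=exp@B [exp=B main=B]
After op 4 (merge): HEAD=exp@C [exp=C main=B]
After op 5 (commit): HEAD=exp@D [exp=D main=B]
After op 6 (merge): HEAD=exp@E [exp=E main=B]
After op 7 (commit): HEAD=exp@F [exp=F main=B]
After op 8 (checkout): HEAD=main@B [exp=F main=B]
After op 9 (commit): HEAD=main@G [exp=F main=G]
ancestors(exp=F): ['A', 'B', 'C', 'D', 'E', 'F']
ancestors(main=G): ['A', 'B', 'G']
common: ['A', 'B']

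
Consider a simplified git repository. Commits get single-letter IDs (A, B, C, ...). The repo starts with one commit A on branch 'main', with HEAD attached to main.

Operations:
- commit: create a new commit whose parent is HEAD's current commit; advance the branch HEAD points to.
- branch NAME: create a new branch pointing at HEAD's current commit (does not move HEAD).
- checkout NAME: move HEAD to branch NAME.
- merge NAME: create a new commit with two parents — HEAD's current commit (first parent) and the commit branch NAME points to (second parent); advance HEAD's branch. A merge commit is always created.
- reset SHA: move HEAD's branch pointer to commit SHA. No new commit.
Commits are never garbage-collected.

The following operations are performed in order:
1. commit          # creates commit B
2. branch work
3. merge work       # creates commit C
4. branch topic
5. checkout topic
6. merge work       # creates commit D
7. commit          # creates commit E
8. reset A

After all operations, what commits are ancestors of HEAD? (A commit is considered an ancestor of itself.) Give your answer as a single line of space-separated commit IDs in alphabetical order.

After op 1 (commit): HEAD=main@B [main=B]
After op 2 (branch): HEAD=main@B [main=B work=B]
After op 3 (merge): HEAD=main@C [main=C work=B]
After op 4 (branch): HEAD=main@C [main=C topic=C work=B]
After op 5 (checkout): HEAD=topic@C [main=C topic=C work=B]
After op 6 (merge): HEAD=topic@D [main=C topic=D work=B]
After op 7 (commit): HEAD=topic@E [main=C topic=E work=B]
After op 8 (reset): HEAD=topic@A [main=C topic=A work=B]

Answer: A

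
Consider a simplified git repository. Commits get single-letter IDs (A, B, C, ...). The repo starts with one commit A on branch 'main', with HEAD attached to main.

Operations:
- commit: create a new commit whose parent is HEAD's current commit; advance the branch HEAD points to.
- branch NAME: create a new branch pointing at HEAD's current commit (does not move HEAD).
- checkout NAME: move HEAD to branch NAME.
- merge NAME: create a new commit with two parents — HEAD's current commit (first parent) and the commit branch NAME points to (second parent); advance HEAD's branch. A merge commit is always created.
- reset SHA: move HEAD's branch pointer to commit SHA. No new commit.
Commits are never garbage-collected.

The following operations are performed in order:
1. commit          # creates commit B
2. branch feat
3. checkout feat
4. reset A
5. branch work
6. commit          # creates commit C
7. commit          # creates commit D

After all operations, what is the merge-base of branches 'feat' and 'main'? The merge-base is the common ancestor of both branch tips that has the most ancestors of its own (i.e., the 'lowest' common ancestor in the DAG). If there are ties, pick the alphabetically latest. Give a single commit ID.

After op 1 (commit): HEAD=main@B [main=B]
After op 2 (branch): HEAD=main@B [feat=B main=B]
After op 3 (checkout): HEAD=feat@B [feat=B main=B]
After op 4 (reset): HEAD=feat@A [feat=A main=B]
After op 5 (branch): HEAD=feat@A [feat=A main=B work=A]
After op 6 (commit): HEAD=feat@C [feat=C main=B work=A]
After op 7 (commit): HEAD=feat@D [feat=D main=B work=A]
ancestors(feat=D): ['A', 'C', 'D']
ancestors(main=B): ['A', 'B']
common: ['A']

Answer: A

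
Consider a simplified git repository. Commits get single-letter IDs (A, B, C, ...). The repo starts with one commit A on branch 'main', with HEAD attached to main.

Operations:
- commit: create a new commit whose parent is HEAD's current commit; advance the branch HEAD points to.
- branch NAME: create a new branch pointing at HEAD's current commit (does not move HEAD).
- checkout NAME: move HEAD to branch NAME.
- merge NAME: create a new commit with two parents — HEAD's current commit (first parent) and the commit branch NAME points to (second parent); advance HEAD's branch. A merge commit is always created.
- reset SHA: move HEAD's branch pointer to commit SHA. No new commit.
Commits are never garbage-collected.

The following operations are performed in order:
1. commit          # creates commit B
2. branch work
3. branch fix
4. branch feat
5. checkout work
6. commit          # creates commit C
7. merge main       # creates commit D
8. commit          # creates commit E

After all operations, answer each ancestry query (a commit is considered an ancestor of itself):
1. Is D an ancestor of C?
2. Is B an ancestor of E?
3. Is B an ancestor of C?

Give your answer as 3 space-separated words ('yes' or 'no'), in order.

Answer: no yes yes

Derivation:
After op 1 (commit): HEAD=main@B [main=B]
After op 2 (branch): HEAD=main@B [main=B work=B]
After op 3 (branch): HEAD=main@B [fix=B main=B work=B]
After op 4 (branch): HEAD=main@B [feat=B fix=B main=B work=B]
After op 5 (checkout): HEAD=work@B [feat=B fix=B main=B work=B]
After op 6 (commit): HEAD=work@C [feat=B fix=B main=B work=C]
After op 7 (merge): HEAD=work@D [feat=B fix=B main=B work=D]
After op 8 (commit): HEAD=work@E [feat=B fix=B main=B work=E]
ancestors(C) = {A,B,C}; D in? no
ancestors(E) = {A,B,C,D,E}; B in? yes
ancestors(C) = {A,B,C}; B in? yes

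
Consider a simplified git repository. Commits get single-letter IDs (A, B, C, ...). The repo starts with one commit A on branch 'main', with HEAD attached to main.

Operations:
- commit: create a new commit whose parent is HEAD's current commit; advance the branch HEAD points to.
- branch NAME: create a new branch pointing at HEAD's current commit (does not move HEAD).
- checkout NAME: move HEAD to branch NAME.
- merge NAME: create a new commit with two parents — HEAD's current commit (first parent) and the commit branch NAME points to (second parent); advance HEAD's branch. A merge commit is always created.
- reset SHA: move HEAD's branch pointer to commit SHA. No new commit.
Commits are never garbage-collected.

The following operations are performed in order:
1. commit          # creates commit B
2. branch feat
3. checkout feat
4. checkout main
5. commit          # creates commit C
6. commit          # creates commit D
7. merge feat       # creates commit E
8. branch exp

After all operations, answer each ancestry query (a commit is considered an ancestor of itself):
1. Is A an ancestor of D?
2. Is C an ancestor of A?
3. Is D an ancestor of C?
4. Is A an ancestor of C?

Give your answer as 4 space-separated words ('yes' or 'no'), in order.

Answer: yes no no yes

Derivation:
After op 1 (commit): HEAD=main@B [main=B]
After op 2 (branch): HEAD=main@B [feat=B main=B]
After op 3 (checkout): HEAD=feat@B [feat=B main=B]
After op 4 (checkout): HEAD=main@B [feat=B main=B]
After op 5 (commit): HEAD=main@C [feat=B main=C]
After op 6 (commit): HEAD=main@D [feat=B main=D]
After op 7 (merge): HEAD=main@E [feat=B main=E]
After op 8 (branch): HEAD=main@E [exp=E feat=B main=E]
ancestors(D) = {A,B,C,D}; A in? yes
ancestors(A) = {A}; C in? no
ancestors(C) = {A,B,C}; D in? no
ancestors(C) = {A,B,C}; A in? yes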